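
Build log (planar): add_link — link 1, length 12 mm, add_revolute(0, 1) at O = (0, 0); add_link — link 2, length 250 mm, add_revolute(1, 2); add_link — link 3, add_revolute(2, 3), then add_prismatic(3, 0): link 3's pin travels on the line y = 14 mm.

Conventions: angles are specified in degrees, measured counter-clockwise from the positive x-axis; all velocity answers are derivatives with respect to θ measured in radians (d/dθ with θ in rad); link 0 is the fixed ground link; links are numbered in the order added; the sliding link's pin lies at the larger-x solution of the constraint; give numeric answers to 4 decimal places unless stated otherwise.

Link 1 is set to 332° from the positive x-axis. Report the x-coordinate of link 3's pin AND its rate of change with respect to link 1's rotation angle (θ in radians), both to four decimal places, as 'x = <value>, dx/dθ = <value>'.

geometry: r = 12 mm, L = 250 mm, e = 14 mm
crank pin P = (r cos θ, r sin θ) = (10.595371, -5.633659)
h = r sin θ − e = -5.633659 − 14 = -19.633659
x = r cos θ + √(L² − h²) = 10.595371 + 249.227846 = 259.823218
dx/dθ = −r sin θ − h·r cos θ/√(L² − h²) (θ in radians; h = -19.633659) = 6.468340

x = 259.8232, dx/dθ = 6.4683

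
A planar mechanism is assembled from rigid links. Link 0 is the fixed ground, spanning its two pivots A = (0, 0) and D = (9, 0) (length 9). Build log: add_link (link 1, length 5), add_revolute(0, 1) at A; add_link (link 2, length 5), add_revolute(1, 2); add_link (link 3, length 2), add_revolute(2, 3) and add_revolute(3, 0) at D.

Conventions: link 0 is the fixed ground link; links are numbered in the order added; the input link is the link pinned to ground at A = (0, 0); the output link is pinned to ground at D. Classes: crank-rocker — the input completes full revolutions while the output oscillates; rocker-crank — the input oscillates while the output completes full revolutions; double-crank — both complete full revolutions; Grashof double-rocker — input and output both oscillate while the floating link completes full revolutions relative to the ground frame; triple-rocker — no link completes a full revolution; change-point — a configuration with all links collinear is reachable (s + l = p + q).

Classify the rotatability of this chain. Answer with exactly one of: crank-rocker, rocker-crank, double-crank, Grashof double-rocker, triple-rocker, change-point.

lengths: ground=9, input=5, coupler=5, output=2
sorted: s=2 (shortest), l=9 (longest), p+q=10
s + l = 11 vs p + q = 10
s + l > p + q → non-Grashof → no link fully rotates → triple-rocker

triple-rocker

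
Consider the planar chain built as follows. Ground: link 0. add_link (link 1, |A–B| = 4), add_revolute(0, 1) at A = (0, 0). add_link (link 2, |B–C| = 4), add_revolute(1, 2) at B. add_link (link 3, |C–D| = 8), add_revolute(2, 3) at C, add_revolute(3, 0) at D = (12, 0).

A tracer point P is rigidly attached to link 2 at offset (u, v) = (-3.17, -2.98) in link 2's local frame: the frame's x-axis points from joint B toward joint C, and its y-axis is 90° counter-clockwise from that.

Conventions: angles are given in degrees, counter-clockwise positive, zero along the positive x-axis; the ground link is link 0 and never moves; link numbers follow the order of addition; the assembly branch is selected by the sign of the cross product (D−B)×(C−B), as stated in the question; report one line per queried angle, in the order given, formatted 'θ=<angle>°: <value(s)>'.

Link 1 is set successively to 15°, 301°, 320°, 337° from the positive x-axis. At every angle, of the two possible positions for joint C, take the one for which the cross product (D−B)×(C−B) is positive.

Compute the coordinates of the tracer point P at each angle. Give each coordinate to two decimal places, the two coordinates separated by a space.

A=(0,0), D=(12.00,0)
θ=15°: B = A + 4.00·(cos15°, sin15°) = (3.8637, 1.0353)
θ=15°: |BD| = 8.2019
θ=15°: circle(B,4.00) ∩ circle(D,8.00): a=1.1748, h=3.8236
θ=15°:   candidates: C₊=(5.5117,4.6800) cross=31.361; C₋=(4.5465,-2.9060) cross=-31.361
θ=15°:   branch + wants cross > 0 → take C=(5.5117,4.6800) (cross=31.361)
θ=15°: ex = (C−B)/|BC| = (0.4120,0.9112); ey = (-0.9112,0.4120)
θ=15°: P = B + -3.17·ex + -2.98·ey = (5.2730,-3.0809)
θ=301°: B = A + 4.00·(cos301°, sin301°) = (2.0602, -3.4287)
θ=301°: |BD| = 10.5146
θ=301°: circle(B,4.00) ∩ circle(D,8.00): a=2.9747, h=2.6741
θ=301°:   candidates: C₊=(4.0003,0.0693) cross=28.117; C₋=(5.7443,-4.9866) cross=-28.117
θ=301°:   branch + wants cross > 0 → take C=(4.0003,0.0693) (cross=28.117)
θ=301°: ex = (C−B)/|BC| = (0.4850,0.8745); ey = (-0.8745,0.4850)
θ=301°: P = B + -3.17·ex + -2.98·ey = (3.1286,-7.6462)
θ=320°: B = A + 4.00·(cos320°, sin320°) = (3.0642, -2.5712)
θ=320°: |BD| = 9.2984
θ=320°: circle(B,4.00) ∩ circle(D,8.00): a=2.0681, h=3.4239
θ=320°:   candidates: C₊=(4.1049,1.2911) cross=31.837; C₋=(5.9984,-5.2897) cross=-31.837
θ=320°:   branch + wants cross > 0 → take C=(4.1049,1.2911) (cross=31.837)
θ=320°: ex = (C−B)/|BC| = (0.2602,0.9656); ey = (-0.9656,0.2602)
θ=320°: P = B + -3.17·ex + -2.98·ey = (5.1168,-6.4073)
θ=337°: B = A + 4.00·(cos337°, sin337°) = (3.6820, -1.5629)
θ=337°: |BD| = 8.4635
θ=337°: circle(B,4.00) ∩ circle(D,8.00): a=1.3961, h=3.7485
θ=337°:   candidates: C₊=(4.3619,2.3789) cross=31.725; C₋=(5.7463,-4.9891) cross=-31.725
θ=337°:   branch + wants cross > 0 → take C=(4.3619,2.3789) (cross=31.725)
θ=337°: ex = (C−B)/|BC| = (0.1700,0.9855); ey = (-0.9855,0.1700)
θ=337°: P = B + -3.17·ex + -2.98·ey = (6.0799,-5.1933)

θ=15°: 5.27 -3.08
θ=301°: 3.13 -7.65
θ=320°: 5.12 -6.41
θ=337°: 6.08 -5.19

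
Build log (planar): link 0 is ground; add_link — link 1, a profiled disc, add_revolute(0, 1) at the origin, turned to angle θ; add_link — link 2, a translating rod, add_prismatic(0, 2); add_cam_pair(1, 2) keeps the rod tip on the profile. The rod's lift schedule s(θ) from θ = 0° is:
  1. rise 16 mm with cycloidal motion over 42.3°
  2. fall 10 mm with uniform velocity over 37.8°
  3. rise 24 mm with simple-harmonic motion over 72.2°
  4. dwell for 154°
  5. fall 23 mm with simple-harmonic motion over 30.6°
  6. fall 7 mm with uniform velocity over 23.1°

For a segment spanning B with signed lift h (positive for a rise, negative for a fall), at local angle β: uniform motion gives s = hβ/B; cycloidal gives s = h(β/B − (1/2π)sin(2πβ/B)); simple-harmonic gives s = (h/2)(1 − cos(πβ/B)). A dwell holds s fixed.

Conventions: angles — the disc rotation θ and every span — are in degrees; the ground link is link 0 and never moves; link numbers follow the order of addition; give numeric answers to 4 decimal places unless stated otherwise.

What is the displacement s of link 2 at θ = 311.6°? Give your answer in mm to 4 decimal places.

seg 1 [0°–42.3°] cycloidal, h=16: full span → s += 16 → s = 16.0000
seg 2 [42.3°–80.1°] uniform, h=-10: full span → s += -10 → s = 6.0000
seg 3 [80.1°–152.3°] simple-harmonic, h=24: full span → s += 24 → s = 30.0000
seg 4 [152.3°–306.3°] dwell: s stays 30.0000
seg 5 [306.3°–336.9°] simple-harmonic, h=-23: θ=311.6° here. β=5.3, B=30.6. -23/2·(1 − cos(π·0.1732)) = -1.6609 → s = 28.3391

28.3391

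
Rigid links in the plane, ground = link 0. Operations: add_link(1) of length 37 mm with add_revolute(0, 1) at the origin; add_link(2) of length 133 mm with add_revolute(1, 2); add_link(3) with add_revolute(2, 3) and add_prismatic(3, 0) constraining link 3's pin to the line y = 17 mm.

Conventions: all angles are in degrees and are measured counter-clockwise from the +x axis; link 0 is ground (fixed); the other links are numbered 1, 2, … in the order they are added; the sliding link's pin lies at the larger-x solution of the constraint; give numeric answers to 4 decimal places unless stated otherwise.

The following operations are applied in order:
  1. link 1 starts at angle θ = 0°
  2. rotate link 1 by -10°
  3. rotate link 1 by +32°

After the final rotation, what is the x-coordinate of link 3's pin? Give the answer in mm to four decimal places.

geometry: r = 37 mm, L = 133 mm, e = 17 mm; θ starts at 0°
rotate link 1 by -10°: θ ← 0° -10° = -10°
rotate link 1 by +32°: θ ← -10° +32° = 22°
crank pin P = (r cos θ, r sin θ) = (34.305803, 13.860444)
h = r sin θ − e = 13.860444 − 17 = -3.139556
x = r cos θ + √(L² − h²) = 34.305803 + 132.962939 = 167.268742

167.2687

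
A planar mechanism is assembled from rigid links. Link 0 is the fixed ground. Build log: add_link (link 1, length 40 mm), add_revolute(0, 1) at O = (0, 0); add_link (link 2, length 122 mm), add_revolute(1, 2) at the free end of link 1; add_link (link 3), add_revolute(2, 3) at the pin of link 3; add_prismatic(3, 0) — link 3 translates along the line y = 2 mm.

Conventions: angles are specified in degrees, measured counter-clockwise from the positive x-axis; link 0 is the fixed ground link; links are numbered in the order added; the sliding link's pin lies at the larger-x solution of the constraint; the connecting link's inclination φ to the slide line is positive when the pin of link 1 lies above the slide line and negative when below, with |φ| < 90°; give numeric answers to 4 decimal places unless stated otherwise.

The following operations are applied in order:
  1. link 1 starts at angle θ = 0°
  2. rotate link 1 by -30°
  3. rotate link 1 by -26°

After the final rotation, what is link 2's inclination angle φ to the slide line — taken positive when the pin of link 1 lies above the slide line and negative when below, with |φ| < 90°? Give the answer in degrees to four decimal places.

geometry: r = 40 mm, L = 122 mm, e = 2 mm; θ starts at 0°
rotate link 1 by -30°: θ ← 0° -30° = -30°
rotate link 1 by -26°: θ ← -30° -26° = -56°
h = r sin θ − e = -33.161503 − 2 = -35.161503
sin φ = h / L = -35.161503 / 122 = -0.28820904
φ = arcsin(-0.28820904) = -16.750764°

-16.7508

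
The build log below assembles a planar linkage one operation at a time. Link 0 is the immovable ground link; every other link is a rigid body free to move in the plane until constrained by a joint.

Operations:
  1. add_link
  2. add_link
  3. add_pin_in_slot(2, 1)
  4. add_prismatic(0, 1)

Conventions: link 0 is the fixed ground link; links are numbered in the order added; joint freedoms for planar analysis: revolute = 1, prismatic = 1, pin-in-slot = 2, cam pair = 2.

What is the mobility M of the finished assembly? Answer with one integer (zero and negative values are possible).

link 0 = ground. State L|J1|J2 = 1|0|0
+link1  2|0|0
+link2  3|0|0
PS(2,1) f=2→J2  3|0|1
P(0,1) f=1→J1  3|1|1
M = 3(3−1)−2·1−1 = 6−2−1 = 3

M = 3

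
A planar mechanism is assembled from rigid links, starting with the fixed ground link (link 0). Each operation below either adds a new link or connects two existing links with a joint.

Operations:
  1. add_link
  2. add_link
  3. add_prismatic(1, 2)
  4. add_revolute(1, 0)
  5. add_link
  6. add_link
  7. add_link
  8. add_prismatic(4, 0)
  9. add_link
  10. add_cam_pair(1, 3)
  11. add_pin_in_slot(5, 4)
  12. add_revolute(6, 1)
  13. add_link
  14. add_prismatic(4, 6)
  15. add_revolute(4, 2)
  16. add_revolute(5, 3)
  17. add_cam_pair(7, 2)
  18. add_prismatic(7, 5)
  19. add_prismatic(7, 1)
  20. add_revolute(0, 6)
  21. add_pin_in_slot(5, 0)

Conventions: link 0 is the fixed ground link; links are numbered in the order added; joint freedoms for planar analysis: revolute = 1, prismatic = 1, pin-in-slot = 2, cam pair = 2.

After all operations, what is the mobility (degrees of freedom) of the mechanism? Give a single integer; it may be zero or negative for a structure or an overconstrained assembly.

L=1 J1=0 J2=0
add link → L=2 J1=0 J2=0
add link → L=3 J1=0 J2=0
P@1,2 dof=1 J1 → L=3 J1=1 J2=0
R@1,0 dof=1 J1 → L=3 J1=2 J2=0
add link → L=4 J1=2 J2=0
add link → L=5 J1=2 J2=0
add link → L=6 J1=2 J2=0
P@4,0 dof=1 J1 → L=6 J1=3 J2=0
add link → L=7 J1=3 J2=0
C@1,3 dof=2 J2 → L=7 J1=3 J2=1
PS@5,4 dof=2 J2 → L=7 J1=3 J2=2
R@6,1 dof=1 J1 → L=7 J1=4 J2=2
add link → L=8 J1=4 J2=2
P@4,6 dof=1 J1 → L=8 J1=5 J2=2
R@4,2 dof=1 J1 → L=8 J1=6 J2=2
R@5,3 dof=1 J1 → L=8 J1=7 J2=2
C@7,2 dof=2 J2 → L=8 J1=7 J2=3
P@7,5 dof=1 J1 → L=8 J1=8 J2=3
P@7,1 dof=1 J1 → L=8 J1=9 J2=3
R@0,6 dof=1 J1 → L=8 J1=10 J2=3
PS@5,0 dof=2 J2 → L=8 J1=10 J2=4
M=3(L−1)−2J1−J2=3·7−2·10−4=-3

M = -3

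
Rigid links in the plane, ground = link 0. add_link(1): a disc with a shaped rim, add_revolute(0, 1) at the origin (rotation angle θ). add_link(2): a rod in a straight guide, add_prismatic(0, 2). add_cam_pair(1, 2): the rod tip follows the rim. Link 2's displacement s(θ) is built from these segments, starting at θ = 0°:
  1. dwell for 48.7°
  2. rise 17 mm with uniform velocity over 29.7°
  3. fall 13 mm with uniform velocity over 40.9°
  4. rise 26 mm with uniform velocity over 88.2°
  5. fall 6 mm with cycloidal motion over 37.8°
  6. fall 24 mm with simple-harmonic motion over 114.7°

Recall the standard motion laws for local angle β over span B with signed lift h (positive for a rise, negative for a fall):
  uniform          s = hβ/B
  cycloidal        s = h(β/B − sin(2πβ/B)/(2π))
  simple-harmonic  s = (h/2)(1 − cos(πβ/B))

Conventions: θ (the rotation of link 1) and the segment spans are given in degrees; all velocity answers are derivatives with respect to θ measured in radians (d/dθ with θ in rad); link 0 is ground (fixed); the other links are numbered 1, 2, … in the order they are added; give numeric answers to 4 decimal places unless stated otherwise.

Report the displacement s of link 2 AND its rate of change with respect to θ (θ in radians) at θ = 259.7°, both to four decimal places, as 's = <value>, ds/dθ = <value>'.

segment 1 (0° to 48.7°, dwell): s unchanged at 0.0000
segment 2 (48.7° to 78.4°, uniform, h = 17) is passed completely: s = 0.0000 + (17) = 17.0000
segment 3 (78.4° to 119.3°, uniform, h = -13) is passed completely: s = 17.0000 + (-13) = 4.0000
segment 4 (119.3° to 207.5°, uniform, h = 26) is passed completely: s = 4.0000 + (26) = 30.0000
segment 5 (207.5° to 245.3°, cycloidal, h = -6) is passed completely: s = 30.0000 + (-6) = 24.0000
θ = 259.7° falls in segment 6 (245.3° to 360°, simple-harmonic, h = -24): β = 259.7 − 245.3 = 14.4°, B = 114.7°; Δs = -24/2·(1 − cos(π·0.1255)) = -0.9213; s = 24.0000 − 0.9213 = 23.0787
velocity in seg [245.3°–360°] (simple-harmonic), θ in radians: β = 14.4° = 0.2513 rad, B = 114.7° = 2.0019 rad; ds/dθ = (πh/(2B)) sin(πβ/B) = (π·(-24)/(2·2.0019)) sin(π·0.1255) = -7.236366 mm/rad

s = 23.0787, ds/dθ = -7.2364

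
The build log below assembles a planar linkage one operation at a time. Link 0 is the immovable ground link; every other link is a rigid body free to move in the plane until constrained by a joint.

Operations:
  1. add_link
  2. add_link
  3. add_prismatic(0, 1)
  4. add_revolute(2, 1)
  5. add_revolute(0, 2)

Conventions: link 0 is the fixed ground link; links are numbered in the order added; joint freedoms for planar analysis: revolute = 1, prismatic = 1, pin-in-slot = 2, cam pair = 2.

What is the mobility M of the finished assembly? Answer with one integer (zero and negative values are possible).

link 0 = ground. State L|J1|J2 = 1|0|0
+link1  2|0|0
+link2  3|0|0
P(0,1) f=1→J1  3|1|0
R(2,1) f=1→J1  3|2|0
R(0,2) f=1→J1  3|3|0
M = 3(3−1)−2·3−0 = 6−6−0 = 0

M = 0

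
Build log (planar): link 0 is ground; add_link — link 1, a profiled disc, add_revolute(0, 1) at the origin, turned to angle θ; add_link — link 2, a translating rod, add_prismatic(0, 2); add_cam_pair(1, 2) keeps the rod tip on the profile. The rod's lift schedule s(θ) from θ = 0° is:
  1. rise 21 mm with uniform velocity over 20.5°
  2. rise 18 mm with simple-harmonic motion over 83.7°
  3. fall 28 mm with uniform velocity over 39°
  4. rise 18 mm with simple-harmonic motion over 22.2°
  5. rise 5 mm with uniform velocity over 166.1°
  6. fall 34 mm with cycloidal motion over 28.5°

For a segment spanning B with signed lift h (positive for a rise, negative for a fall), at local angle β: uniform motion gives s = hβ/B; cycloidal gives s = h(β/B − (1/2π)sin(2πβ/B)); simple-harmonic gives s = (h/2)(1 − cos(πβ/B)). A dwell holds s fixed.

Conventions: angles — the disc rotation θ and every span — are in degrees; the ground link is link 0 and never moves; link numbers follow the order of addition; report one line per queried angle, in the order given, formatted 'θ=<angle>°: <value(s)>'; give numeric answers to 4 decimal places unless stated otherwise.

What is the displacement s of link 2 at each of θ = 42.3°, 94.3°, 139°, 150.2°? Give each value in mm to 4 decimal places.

seg 1 [0°–20.5°] uniform, h=21: full span → s += 21 → s = 21.0000
seg 2 [20.5°–104.2°] simple-harmonic, h=18: θ=42.3° here. β=21.8, B=83.7. 18/2·(1 − cos(π·0.2605)) = 2.8484 → s = 23.8484
seg 2 [20.5°–104.2°] simple-harmonic, h=18: θ=94.3° here. β=73.8, B=83.7. 18/2·(1 − cos(π·0.8817)) = 17.3858 → s = 38.3858
seg 2 [20.5°–104.2°] simple-harmonic, h=18: full span → s += 18 → s = 39.0000
seg 3 [104.2°–143.2°] uniform, h=-28: θ=139° here. β=34.8, B=39. -28·34.8/39 = -24.9846 → s = 14.0154
seg 3 [104.2°–143.2°] uniform, h=-28: full span → s += -28 → s = 11.0000
seg 4 [143.2°–165.4°] simple-harmonic, h=18: θ=150.2° here. β=7, B=22.2. 18/2·(1 − cos(π·0.3153)) = 4.0662 → s = 15.0662

θ=42.3°: 23.8484
θ=94.3°: 38.3858
θ=139°: 14.0154
θ=150.2°: 15.0662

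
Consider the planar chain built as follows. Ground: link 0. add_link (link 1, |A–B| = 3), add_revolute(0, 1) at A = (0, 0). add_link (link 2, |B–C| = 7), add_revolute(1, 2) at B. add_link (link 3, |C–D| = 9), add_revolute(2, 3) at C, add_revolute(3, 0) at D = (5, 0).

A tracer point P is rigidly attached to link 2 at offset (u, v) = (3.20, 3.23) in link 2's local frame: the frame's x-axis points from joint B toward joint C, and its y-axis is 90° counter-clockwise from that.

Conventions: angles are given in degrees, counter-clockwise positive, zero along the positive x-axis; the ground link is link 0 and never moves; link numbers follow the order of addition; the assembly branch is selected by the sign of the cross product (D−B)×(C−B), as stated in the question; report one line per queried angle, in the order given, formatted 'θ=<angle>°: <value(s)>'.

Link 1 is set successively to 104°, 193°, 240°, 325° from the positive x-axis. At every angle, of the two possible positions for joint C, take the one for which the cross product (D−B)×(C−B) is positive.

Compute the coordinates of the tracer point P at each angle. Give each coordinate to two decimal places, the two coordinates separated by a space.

A=(0,0), D=(5.00,0)
θ=104°: B = A + 3.00·(cos104°, sin104°) = (-0.7258, 2.9109)
θ=104°: |BD| = 6.4232
θ=104°: circle(B,7.00) ∩ circle(D,9.00): a=0.7206, h=6.9628
θ=104°:   candidates: C₊=(3.0720,8.7911) cross=44.724; C₋=(-3.2388,-3.6225) cross=-44.724
θ=104°:   branch + wants cross > 0 → take C=(3.0720,8.7911) (cross=44.724)
θ=104°: ex = (C−B)/|BC| = (0.5425,0.8400); ey = (-0.8400,0.5425)
θ=104°: P = B + 3.20·ex + 3.23·ey = (-1.7029,7.3514)
θ=193°: B = A + 3.00·(cos193°, sin193°) = (-2.9231, -0.6749)
θ=193°: |BD| = 7.9518
θ=193°: circle(B,7.00) ∩ circle(D,9.00): a=1.9638, h=6.7189
θ=193°:   candidates: C₊=(-1.5366,6.1865) cross=53.427; C₋=(-0.3962,-7.2028) cross=-53.427
θ=193°:   branch + wants cross > 0 → take C=(-1.5366,6.1865) (cross=53.427)
θ=193°: ex = (C−B)/|BC| = (0.1981,0.9802); ey = (-0.9802,0.1981)
θ=193°: P = B + 3.20·ex + 3.23·ey = (-5.4553,3.1015)
θ=240°: B = A + 3.00·(cos240°, sin240°) = (-1.5000, -2.5981)
θ=240°: |BD| = 7.0000
θ=240°: circle(B,7.00) ∩ circle(D,9.00): a=1.2143, h=6.8939
θ=240°:   candidates: C₊=(-2.9311,4.2541) cross=48.257; C₋=(2.1862,-8.5488) cross=-48.257
θ=240°:   branch + wants cross > 0 → take C=(-2.9311,4.2541) (cross=48.257)
θ=240°: ex = (C−B)/|BC| = (-0.2044,0.9789); ey = (-0.9789,-0.2044)
θ=240°: P = B + 3.20·ex + 3.23·ey = (-5.3160,-0.1260)
θ=325°: B = A + 3.00·(cos325°, sin325°) = (2.4575, -1.7207)
θ=325°: |BD| = 3.0701
θ=325°: circle(B,7.00) ∩ circle(D,9.00): a=-3.6765, h=5.9568
θ=325°:   candidates: C₊=(-3.9260,1.1518) cross=18.288; C₋=(2.7513,-8.7146) cross=-18.288
θ=325°:   branch + wants cross > 0 → take C=(-3.9260,1.1518) (cross=18.288)
θ=325°: ex = (C−B)/|BC| = (-0.9119,0.4104); ey = (-0.4104,-0.9119)
θ=325°: P = B + 3.20·ex + 3.23·ey = (-1.7862,-3.3531)

θ=104°: -1.70 7.35
θ=193°: -5.46 3.10
θ=240°: -5.32 -0.13
θ=325°: -1.79 -3.35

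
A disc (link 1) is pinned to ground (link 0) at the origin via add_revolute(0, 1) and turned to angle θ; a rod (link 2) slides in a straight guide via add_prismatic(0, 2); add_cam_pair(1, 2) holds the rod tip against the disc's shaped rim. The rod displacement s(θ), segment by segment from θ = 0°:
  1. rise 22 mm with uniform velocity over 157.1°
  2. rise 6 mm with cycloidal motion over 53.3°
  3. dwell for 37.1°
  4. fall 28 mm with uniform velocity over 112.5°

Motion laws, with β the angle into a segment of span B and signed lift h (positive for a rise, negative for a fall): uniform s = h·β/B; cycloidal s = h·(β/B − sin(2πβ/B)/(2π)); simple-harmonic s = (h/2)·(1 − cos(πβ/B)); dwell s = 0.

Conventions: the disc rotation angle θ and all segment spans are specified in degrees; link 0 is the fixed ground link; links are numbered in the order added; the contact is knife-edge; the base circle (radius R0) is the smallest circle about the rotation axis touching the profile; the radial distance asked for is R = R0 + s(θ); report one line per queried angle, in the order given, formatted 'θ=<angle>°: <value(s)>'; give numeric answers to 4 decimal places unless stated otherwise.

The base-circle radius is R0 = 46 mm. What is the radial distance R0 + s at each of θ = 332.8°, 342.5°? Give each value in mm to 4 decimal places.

segment 1 (0° to 157.1°, uniform, h = 22) is passed completely: s = 0.0000 + (22) = 22.0000
segment 2 (157.1° to 210.4°, cycloidal, h = 6) is passed completely: s = 22.0000 + (6) = 28.0000
segment 3 (210.4° to 247.5°, dwell): s unchanged at 28.0000
θ = 332.8° falls in segment 4 (247.5° to 360°, uniform, h = -28): β = 332.8 − 247.5 = 85.3°, B = 112.5°; Δs = -28·85.3/112.5 = -21.2302; s = 28.0000 − 21.2302 = 6.7698
θ = 342.5° falls in segment 4 (247.5° to 360°, uniform, h = -28): β = 342.5 − 247.5 = 95°, B = 112.5°; Δs = -28·95/112.5 = -23.6444; s = 28.0000 − 23.6444 = 4.3556
θ=332.8°: R = R0 + s = 46 + 6.7698 = 52.7698
θ=342.5°: R = R0 + s = 46 + 4.3556 = 50.3556

θ=332.8°: 52.7698
θ=342.5°: 50.3556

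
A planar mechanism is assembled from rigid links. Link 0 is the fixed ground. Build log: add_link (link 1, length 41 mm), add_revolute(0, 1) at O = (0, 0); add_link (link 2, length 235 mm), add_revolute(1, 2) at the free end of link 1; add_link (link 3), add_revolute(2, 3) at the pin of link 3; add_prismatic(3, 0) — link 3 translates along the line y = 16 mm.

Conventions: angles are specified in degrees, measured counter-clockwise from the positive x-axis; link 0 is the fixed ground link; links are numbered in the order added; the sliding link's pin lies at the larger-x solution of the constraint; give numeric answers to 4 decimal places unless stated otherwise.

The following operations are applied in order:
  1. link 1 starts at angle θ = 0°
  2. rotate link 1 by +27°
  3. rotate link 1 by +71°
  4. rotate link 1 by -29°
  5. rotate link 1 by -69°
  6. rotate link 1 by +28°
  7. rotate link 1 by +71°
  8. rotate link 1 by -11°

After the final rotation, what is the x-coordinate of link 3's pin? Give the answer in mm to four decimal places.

geometry: r = 41 mm, L = 235 mm, e = 16 mm; θ starts at 0°
rotate link 1 by +27°: θ ← 0° +27° = 27°
rotate link 1 by +71°: θ ← 27° +71° = 98°
rotate link 1 by -29°: θ ← 98° -29° = 69°
rotate link 1 by -69°: θ ← 69° -69° = 0°
rotate link 1 by +28°: θ ← 0° +28° = 28°
rotate link 1 by +71°: θ ← 28° +71° = 99°
rotate link 1 by -11°: θ ← 99° -11° = 88°
crank pin P = (r cos θ, r sin θ) = (1.430879, 40.975024)
h = r sin θ − e = 40.975024 − 16 = 24.975024
x = r cos θ + √(L² − h²) = 1.430879 + 233.669100 = 235.099979

235.1000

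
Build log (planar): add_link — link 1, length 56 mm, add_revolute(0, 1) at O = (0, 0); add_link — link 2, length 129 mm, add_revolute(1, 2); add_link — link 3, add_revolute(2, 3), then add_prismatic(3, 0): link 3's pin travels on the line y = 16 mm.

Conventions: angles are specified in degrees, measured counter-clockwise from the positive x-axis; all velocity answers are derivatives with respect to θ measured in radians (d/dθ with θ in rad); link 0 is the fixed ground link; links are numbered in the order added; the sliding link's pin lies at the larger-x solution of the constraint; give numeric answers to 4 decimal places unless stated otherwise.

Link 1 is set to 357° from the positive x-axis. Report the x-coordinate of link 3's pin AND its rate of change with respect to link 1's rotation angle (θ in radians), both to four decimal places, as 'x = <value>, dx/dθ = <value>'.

geometry: r = 56 mm, L = 129 mm, e = 16 mm
crank pin P = (r cos θ, r sin θ) = (55.923254, -2.930814)
h = r sin θ − e = -2.930814 − 16 = -18.930814
x = r cos θ + √(L² − h²) = 55.923254 + 127.603387 = 183.526641
dx/dθ = −r sin θ − h·r cos θ/√(L² − h²) (θ in radians; h = -18.930814) = 11.227401

x = 183.5266, dx/dθ = 11.2274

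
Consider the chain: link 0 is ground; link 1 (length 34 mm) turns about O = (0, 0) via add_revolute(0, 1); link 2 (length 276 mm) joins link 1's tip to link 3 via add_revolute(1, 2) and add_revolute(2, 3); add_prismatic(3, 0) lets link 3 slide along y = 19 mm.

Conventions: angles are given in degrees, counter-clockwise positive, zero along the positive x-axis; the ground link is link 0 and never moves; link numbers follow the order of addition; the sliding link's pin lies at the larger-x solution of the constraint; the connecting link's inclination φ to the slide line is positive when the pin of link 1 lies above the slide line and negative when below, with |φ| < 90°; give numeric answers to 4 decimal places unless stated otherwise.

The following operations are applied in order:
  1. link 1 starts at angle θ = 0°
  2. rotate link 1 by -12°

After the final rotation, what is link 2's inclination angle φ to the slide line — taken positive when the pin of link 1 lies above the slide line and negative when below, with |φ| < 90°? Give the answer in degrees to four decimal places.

geometry: r = 34 mm, L = 276 mm, e = 19 mm; θ starts at 0°
rotate link 1 by -12°: θ ← 0° -12° = -12°
h = r sin θ − e = -7.068997 − 19 = -26.068997
sin φ = h / L = -26.068997 / 276 = -0.09445289
φ = arcsin(-0.09445289) = -5.419831°

-5.4198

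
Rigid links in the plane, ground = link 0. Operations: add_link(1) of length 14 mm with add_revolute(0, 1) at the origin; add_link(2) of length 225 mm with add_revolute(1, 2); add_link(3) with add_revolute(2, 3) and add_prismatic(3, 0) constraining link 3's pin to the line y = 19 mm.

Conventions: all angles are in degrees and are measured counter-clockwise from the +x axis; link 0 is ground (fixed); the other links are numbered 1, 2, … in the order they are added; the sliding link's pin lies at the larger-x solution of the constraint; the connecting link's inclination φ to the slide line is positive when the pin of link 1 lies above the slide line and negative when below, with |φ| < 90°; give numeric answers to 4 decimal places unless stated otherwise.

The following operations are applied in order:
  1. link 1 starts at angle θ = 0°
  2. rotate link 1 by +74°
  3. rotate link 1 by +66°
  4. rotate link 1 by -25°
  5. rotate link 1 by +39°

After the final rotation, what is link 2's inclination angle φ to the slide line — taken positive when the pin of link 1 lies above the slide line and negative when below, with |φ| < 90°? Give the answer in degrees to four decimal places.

geometry: r = 14 mm, L = 225 mm, e = 19 mm; θ starts at 0°
rotate link 1 by +74°: θ ← 0° +74° = 74°
rotate link 1 by +66°: θ ← 74° +66° = 140°
rotate link 1 by -25°: θ ← 140° -25° = 115°
rotate link 1 by +39°: θ ← 115° +39° = 154°
h = r sin θ − e = 6.137196 − 19 = -12.862804
sin φ = h / L = -12.862804 / 225 = -0.05716802
φ = arcsin(-0.05716802) = -3.277273°

-3.2773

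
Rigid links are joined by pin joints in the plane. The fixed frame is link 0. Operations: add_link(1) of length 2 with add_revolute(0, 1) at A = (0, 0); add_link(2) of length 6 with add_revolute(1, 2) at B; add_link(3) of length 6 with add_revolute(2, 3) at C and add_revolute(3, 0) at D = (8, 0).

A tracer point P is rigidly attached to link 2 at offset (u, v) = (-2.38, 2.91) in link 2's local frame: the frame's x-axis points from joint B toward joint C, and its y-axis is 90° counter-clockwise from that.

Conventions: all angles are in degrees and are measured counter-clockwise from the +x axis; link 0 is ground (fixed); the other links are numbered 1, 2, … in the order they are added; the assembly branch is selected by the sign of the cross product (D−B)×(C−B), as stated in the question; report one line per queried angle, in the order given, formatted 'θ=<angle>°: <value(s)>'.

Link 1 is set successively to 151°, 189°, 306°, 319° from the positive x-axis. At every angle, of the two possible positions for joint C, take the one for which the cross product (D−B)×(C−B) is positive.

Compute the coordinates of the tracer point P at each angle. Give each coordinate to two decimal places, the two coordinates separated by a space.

A=(0,0), D=(8.00,0)
θ=151°: B = A + 2.00·(cos151°, sin151°) = (-1.7492, 0.9696)
θ=151°: |BD| = 9.7973
θ=151°: circle(B,6.00) ∩ circle(D,6.00): a=4.8987, h=3.4645
θ=151°:   candidates: C₊=(3.4683,3.9323) cross=33.943; C₋=(2.7825,-2.9627) cross=-33.943
θ=151°:   branch + wants cross > 0 → take C=(3.4683,3.9323) (cross=33.943)
θ=151°: ex = (C−B)/|BC| = (0.8696,0.4938); ey = (-0.4938,0.8696)
θ=151°: P = B + -2.38·ex + 2.91·ey = (-5.2558,2.3249)
θ=189°: B = A + 2.00·(cos189°, sin189°) = (-1.9754, -0.3129)
θ=189°: |BD| = 9.9803
θ=189°: circle(B,6.00) ∩ circle(D,6.00): a=4.9901, h=3.3314
θ=189°:   candidates: C₊=(2.9079,3.1734) cross=33.249; C₋=(3.1167,-3.4862) cross=-33.249
θ=189°:   branch + wants cross > 0 → take C=(2.9079,3.1734) (cross=33.249)
θ=189°: ex = (C−B)/|BC| = (0.8139,0.5810); ey = (-0.5810,0.8139)
θ=189°: P = B + -2.38·ex + 2.91·ey = (-5.6032,0.6726)
θ=306°: B = A + 2.00·(cos306°, sin306°) = (1.1756, -1.6180)
θ=306°: |BD| = 7.0136
θ=306°: circle(B,6.00) ∩ circle(D,6.00): a=3.5068, h=4.8685
θ=306°:   candidates: C₊=(3.4646,3.9282) cross=34.146; C₋=(5.7109,-5.5462) cross=-34.146
θ=306°:   branch + wants cross > 0 → take C=(3.4646,3.9282) (cross=34.146)
θ=306°: ex = (C−B)/|BC| = (0.3815,0.9244); ey = (-0.9244,0.3815)
θ=306°: P = B + -2.38·ex + 2.91·ey = (-2.4223,-2.7078)
θ=319°: B = A + 2.00·(cos319°, sin319°) = (1.5094, -1.3121)
θ=319°: |BD| = 6.6219
θ=319°: circle(B,6.00) ∩ circle(D,6.00): a=3.3109, h=5.0038
θ=319°:   candidates: C₊=(3.7632,4.2485) cross=33.134; C₋=(5.7462,-5.5606) cross=-33.134
θ=319°:   branch + wants cross > 0 → take C=(3.7632,4.2485) (cross=33.134)
θ=319°: ex = (C−B)/|BC| = (0.3756,0.9268); ey = (-0.9268,0.3756)
θ=319°: P = B + -2.38·ex + 2.91·ey = (-2.0815,-2.4247)

θ=151°: -5.26 2.32
θ=189°: -5.60 0.67
θ=306°: -2.42 -2.71
θ=319°: -2.08 -2.42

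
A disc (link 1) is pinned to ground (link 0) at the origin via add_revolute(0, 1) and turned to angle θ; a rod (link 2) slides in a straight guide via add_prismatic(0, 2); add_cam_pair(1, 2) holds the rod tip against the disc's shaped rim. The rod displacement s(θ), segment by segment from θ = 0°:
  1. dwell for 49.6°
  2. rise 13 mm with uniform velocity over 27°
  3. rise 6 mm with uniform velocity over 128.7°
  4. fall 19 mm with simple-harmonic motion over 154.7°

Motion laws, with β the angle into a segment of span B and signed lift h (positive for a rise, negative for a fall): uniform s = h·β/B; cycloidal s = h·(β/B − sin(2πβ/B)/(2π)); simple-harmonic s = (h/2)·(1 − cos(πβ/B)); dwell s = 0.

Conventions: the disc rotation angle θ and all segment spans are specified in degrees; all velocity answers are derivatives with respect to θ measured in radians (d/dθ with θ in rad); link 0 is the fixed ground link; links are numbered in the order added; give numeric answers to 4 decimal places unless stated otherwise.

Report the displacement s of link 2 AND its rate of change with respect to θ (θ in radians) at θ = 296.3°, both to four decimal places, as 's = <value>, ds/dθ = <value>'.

segment 1 (0° to 49.6°, dwell): s unchanged at 0.0000
segment 2 (49.6° to 76.6°, uniform, h = 13) is passed completely: s = 0.0000 + (13) = 13.0000
segment 3 (76.6° to 205.3°, uniform, h = 6) is passed completely: s = 13.0000 + (6) = 19.0000
θ = 296.3° falls in segment 4 (205.3° to 360°, simple-harmonic, h = -19): β = 296.3 − 205.3 = 91°, B = 154.7°; Δs = -19/2·(1 − cos(π·0.5882)) = -12.0998; s = 19.0000 − 12.0998 = 6.9002
velocity in seg [205.3°–360°] (simple-harmonic), θ in radians: β = 91° = 1.5882 rad, B = 154.7° = 2.7000 rad; ds/dθ = (πh/(2B)) sin(πβ/B) = (π·(-19)/(2·2.7000)) sin(π·0.5882) = -10.631686 mm/rad

s = 6.9002, ds/dθ = -10.6317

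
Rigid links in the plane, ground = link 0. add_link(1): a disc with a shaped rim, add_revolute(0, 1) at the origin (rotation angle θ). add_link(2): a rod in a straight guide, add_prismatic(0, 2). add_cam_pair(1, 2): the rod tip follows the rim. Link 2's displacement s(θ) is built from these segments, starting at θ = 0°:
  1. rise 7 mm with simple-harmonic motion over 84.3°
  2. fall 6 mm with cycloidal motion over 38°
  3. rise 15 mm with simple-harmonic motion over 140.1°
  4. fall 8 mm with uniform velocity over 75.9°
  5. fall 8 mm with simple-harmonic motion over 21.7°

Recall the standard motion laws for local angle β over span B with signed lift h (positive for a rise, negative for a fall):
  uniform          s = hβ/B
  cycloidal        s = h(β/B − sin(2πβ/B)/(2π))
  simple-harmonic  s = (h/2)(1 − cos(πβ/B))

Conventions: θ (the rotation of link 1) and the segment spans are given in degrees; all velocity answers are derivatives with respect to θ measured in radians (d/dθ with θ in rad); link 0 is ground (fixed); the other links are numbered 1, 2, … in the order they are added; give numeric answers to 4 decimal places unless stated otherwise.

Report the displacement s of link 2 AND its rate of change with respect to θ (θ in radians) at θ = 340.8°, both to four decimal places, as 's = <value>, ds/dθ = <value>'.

segment 1 (0° to 84.3°, simple-harmonic, h = 7) is passed completely: s = 0.0000 + (7) = 7.0000
segment 2 (84.3° to 122.3°, cycloidal, h = -6) is passed completely: s = 7.0000 + (-6) = 1.0000
segment 3 (122.3° to 262.4°, simple-harmonic, h = 15) is passed completely: s = 1.0000 + (15) = 16.0000
segment 4 (262.4° to 338.3°, uniform, h = -8) is passed completely: s = 16.0000 + (-8) = 8.0000
θ = 340.8° falls in segment 5 (338.3° to 360°, simple-harmonic, h = -8): β = 340.8 − 338.3 = 2.5°, B = 21.7°; Δs = -8/2·(1 − cos(π·0.1152)) = -0.2591; s = 8.0000 − 0.2591 = 7.7409
velocity in seg [338.3°–360°] (simple-harmonic), θ in radians: β = 2.5° = 0.0436 rad, B = 21.7° = 0.3787 rad; ds/dθ = (πh/(2B)) sin(πβ/B) = (π·(-8)/(2·0.3787)) sin(π·0.1152) = -11.748416 mm/rad

s = 7.7409, ds/dθ = -11.7484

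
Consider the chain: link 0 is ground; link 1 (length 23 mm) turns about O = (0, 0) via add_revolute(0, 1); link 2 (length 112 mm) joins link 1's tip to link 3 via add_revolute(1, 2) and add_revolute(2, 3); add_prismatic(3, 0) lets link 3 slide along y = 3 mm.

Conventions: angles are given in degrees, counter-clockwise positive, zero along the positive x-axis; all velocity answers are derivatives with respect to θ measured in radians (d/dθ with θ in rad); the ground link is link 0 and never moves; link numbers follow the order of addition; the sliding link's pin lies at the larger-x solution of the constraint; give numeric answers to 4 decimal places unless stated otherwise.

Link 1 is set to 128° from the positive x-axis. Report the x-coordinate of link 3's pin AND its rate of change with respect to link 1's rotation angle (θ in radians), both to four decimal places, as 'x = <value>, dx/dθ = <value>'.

geometry: r = 23 mm, L = 112 mm, e = 3 mm
crank pin P = (r cos θ, r sin θ) = (-14.160214, 18.124247)
h = r sin θ − e = 18.124247 − 3 = 15.124247
x = r cos θ + √(L² − h²) = -14.160214 + 110.974128 = 96.813914
dx/dθ = −r sin θ − h·r cos θ/√(L² − h²) (θ in radians; h = 15.124247) = -16.194405

x = 96.8139, dx/dθ = -16.1944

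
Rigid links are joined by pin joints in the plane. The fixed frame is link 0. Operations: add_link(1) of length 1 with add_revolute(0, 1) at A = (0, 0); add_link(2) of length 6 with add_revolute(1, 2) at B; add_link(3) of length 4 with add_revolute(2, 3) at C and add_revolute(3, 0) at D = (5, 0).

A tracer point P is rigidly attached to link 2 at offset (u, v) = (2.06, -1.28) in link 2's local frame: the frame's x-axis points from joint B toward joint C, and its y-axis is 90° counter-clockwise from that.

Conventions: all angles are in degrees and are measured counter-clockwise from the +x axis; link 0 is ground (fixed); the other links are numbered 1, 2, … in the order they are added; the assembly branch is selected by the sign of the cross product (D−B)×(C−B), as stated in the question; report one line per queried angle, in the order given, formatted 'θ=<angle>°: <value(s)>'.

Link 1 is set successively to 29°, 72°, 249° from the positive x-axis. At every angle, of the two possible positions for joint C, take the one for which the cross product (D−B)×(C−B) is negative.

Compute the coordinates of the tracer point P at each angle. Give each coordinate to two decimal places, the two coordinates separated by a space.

A=(0,0), D=(5.00,0)
θ=29°: B = A + 1.00·(cos29°, sin29°) = (0.8746, 0.4848)
θ=29°: |BD| = 4.1538
θ=29°: circle(B,6.00) ∩ circle(D,4.00): a=4.4843, h=3.9863
θ=29°:   candidates: C₊=(5.7936,3.9205) cross=16.558; C₋=(4.8630,-3.9977) cross=-16.558
θ=29°:   branch - wants cross < 0 → take C=(4.8630,-3.9977) (cross=-16.558)
θ=29°: ex = (C−B)/|BC| = (0.6647,-0.7471); ey = (0.7471,0.6647)
θ=29°: P = B + 2.06·ex + -1.28·ey = (1.2877,-1.9050)
θ=72°: B = A + 1.00·(cos72°, sin72°) = (0.3090, 0.9511)
θ=72°: |BD| = 4.7864
θ=72°: circle(B,6.00) ∩ circle(D,4.00): a=4.4825, h=3.9884
θ=72°:   candidates: C₊=(5.4946,3.9693) cross=19.090; C₋=(3.9096,-3.8485) cross=-19.090
θ=72°:   branch - wants cross < 0 → take C=(3.9096,-3.8485) (cross=-19.090)
θ=72°: ex = (C−B)/|BC| = (0.6001,-0.7999); ey = (0.7999,0.6001)
θ=72°: P = B + 2.06·ex + -1.28·ey = (0.5213,-1.4649)
θ=249°: B = A + 1.00·(cos249°, sin249°) = (-0.3584, -0.9336)
θ=249°: |BD| = 5.4391
θ=249°: circle(B,6.00) ∩ circle(D,4.00): a=4.5581, h=3.9018
θ=249°:   candidates: C₊=(3.4624,3.6927) cross=21.222; C₋=(4.8018,-3.9951) cross=-21.222
θ=249°:   branch - wants cross < 0 → take C=(4.8018,-3.9951) (cross=-21.222)
θ=249°: ex = (C−B)/|BC| = (0.8600,-0.5103); ey = (0.5103,0.8600)
θ=249°: P = B + 2.06·ex + -1.28·ey = (0.7602,-3.0855)

θ=29°: 1.29 -1.91
θ=72°: 0.52 -1.46
θ=249°: 0.76 -3.09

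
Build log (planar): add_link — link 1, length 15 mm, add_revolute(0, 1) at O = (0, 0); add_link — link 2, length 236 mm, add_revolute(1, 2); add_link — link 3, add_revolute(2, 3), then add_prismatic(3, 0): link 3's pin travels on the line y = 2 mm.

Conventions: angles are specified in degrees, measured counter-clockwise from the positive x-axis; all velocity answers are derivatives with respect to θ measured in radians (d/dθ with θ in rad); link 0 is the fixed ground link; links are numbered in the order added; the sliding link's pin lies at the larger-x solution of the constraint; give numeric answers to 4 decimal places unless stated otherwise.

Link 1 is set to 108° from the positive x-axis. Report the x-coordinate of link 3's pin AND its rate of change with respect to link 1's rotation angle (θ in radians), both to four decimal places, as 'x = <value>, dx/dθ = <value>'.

geometry: r = 15 mm, L = 236 mm, e = 2 mm
crank pin P = (r cos θ, r sin θ) = (-4.635255, 14.265848)
h = r sin θ − e = 14.265848 − 2 = 12.265848
x = r cos θ + √(L² − h²) = -4.635255 + 235.681032 = 231.045777
dx/dθ = −r sin θ − h·r cos θ/√(L² − h²) (θ in radians; h = 12.265848) = -14.024609

x = 231.0458, dx/dθ = -14.0246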